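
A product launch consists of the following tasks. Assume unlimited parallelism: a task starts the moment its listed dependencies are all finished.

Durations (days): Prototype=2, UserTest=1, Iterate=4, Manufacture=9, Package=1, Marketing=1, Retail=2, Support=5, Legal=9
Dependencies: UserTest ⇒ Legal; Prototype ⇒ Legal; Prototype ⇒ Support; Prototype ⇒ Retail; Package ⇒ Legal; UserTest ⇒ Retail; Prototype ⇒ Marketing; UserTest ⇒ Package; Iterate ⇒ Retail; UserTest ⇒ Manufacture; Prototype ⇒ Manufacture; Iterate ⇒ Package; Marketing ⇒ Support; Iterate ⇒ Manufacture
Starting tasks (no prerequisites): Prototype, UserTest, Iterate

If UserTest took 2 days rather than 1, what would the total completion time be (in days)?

14

Baseline: Iterate→Package→Legal = 4+1+9 = 14 → 14 days.
UserTest has 3 days of float (longest path through it is 11).
No other chain overtakes it, so the finish is 14 days.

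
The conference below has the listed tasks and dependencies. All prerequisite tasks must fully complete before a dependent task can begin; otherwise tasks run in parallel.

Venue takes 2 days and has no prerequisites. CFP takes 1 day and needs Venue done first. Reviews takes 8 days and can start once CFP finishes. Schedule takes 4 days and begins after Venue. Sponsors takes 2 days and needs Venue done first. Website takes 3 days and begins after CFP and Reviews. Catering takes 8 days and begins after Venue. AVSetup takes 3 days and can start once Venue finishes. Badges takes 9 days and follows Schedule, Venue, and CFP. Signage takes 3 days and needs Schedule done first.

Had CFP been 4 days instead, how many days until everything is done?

17

Baseline: Venue→Schedule→Badges = 2+4+9 = 15 → 15 days.
The longest path through CFP is only 14 days, so CFP has float 1.
New critical path: Venue→CFP→Reviews→Website = 2+4+8+3 = 17 ⇒ 17 days.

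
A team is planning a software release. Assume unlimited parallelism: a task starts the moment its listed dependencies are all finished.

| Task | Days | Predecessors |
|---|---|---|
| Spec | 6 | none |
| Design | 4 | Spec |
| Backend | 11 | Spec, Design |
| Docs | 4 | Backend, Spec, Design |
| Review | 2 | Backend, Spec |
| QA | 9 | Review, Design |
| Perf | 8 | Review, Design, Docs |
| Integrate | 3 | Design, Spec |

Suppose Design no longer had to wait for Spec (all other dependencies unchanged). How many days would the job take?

With the dependency in place, Spec→Design→Backend→Docs→Perf = 6+4+11+4+8 = 33 sets the finish at 33 days.
Without Spec→Design, Design's earliest start moves from 6 to 0.
The longest chain is now Spec→Backend→Docs→Perf = 6+11+4+8 = 29, so the job takes 29 days.

29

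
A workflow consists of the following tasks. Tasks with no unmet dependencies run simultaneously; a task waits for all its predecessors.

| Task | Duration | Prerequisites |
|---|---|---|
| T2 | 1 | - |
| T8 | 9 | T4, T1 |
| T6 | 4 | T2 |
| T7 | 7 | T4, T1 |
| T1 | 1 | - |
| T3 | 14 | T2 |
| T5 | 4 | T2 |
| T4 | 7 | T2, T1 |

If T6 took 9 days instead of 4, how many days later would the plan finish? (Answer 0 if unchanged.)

Baseline: T1→T4→T8 = 1+7+9 = 17 → 17 days.
The longest path through T6 is only 5 days, so T6 has float 12.
The critical path is still T1→T4→T8; finish is now 17 days.
Change in finish: 17 − 17 = +0 days.

0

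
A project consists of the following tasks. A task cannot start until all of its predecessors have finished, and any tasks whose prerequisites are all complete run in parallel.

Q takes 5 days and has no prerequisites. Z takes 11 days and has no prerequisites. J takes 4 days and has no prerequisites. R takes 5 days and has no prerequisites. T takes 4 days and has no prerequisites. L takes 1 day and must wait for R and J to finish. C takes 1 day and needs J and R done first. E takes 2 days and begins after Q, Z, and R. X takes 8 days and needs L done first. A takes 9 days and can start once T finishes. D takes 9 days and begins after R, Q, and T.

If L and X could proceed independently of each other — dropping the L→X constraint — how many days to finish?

Original critical path: Q→D = 5+9 = 14 ⇒ 14 days.
Without L→X, X's earliest start moves from 6 to 0.
New critical path: Q→D = 5+9 = 14 ⇒ 14 days.

14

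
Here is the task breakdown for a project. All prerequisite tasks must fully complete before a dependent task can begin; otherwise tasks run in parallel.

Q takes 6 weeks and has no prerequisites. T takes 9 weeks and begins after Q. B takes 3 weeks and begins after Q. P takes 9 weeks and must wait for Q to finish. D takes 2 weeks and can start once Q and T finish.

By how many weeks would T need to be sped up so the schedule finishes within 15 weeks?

Current finish: 17 weeks; target: 15.
T is on every critical path, so each week cut from T cuts the finish by one (this holds down to a finish of 15).
Need 17 − 15 = 2 weeks off T → T becomes 7 weeks, finish becomes 15.

2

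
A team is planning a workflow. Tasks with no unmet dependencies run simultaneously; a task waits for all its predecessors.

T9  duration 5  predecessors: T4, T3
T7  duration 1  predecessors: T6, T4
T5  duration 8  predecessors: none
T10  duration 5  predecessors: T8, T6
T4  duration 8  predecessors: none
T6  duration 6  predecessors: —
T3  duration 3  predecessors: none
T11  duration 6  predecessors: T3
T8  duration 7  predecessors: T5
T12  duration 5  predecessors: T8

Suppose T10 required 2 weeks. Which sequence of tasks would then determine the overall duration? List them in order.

As given, the longest chain is T5→T8→T10 = 8+7+5 = 20, so the finish is 20 weeks.
T10 lies on that path, so at 2 weeks the path becomes 17 weeks.
New critical path: T5→T8→T12 = 8+7+5 = 20 ⇒ 20 weeks.

T5, T8, T12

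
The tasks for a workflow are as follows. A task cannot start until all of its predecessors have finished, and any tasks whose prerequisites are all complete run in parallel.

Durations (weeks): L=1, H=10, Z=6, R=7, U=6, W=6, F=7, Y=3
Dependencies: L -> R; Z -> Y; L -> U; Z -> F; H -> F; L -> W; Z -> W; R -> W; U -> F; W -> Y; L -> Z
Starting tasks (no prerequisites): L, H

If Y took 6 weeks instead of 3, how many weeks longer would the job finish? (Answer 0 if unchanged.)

The binding path is L→R→W→Y = 1+7+6+3 = 17; finish at 17 weeks.
Y lies on that path, so at 6 weeks the path becomes 20 weeks.
That remains the longest chain; total 20 weeks.
Change in finish: 20 − 17 = +3 weeks.

3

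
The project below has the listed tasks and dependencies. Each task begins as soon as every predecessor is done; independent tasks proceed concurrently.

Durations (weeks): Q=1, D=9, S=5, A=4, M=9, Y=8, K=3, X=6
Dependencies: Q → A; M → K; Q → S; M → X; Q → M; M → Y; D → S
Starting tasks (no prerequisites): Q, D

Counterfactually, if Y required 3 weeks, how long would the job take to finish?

16

Baseline: Q→M→Y = 1+9+8 = 18 → 18 weeks.
Since Y is critical, the -5 change carries straight to that chain (now 13 weeks).
Now Q→M→X = 1+9+6 = 16 is longest, so the finish becomes 16 weeks.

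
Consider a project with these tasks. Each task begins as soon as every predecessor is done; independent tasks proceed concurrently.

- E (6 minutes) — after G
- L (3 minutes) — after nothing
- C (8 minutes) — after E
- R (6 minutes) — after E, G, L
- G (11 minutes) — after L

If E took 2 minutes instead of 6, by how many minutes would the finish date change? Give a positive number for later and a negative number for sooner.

Critical path before the change: L→G→E→C = 3+11+6+8 = 28 giving 28 minutes.
Since E is critical, the -4 change carries straight to that chain (now 24 minutes).
The critical path is still L→G→E→C; finish is now 24 minutes.
Change in finish: 24 − 28 = -4 minutes.

-4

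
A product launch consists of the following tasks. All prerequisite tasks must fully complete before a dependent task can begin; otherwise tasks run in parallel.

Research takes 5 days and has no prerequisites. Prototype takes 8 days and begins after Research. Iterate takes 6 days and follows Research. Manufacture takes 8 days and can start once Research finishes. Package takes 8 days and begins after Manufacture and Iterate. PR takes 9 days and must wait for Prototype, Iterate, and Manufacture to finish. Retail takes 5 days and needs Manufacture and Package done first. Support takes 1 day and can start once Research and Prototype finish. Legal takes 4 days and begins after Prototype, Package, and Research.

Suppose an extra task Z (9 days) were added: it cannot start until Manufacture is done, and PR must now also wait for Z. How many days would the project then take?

Originally the project takes 26 days.
With Z inserted, PR now waits for max(Prototype, Iterate, Manufacture, Z).
New critical path: Research→Manufacture→Z→PR = 5+8+9+9 = 31 ⇒ 31 days.

31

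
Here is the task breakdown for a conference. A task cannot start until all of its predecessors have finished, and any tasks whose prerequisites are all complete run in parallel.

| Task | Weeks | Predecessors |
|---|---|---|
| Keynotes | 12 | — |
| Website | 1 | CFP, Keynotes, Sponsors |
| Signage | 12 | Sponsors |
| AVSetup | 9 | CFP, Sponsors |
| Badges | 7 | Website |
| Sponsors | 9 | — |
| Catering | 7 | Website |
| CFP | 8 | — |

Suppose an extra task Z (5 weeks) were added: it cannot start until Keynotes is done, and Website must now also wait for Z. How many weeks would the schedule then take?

Originally the schedule takes 21 weeks.
With Z inserted, Website now waits for max(CFP, Keynotes, Sponsors, Z).
New critical path: Keynotes→Z→Website→Catering = 12+5+1+7 = 25 ⇒ 25 weeks.

25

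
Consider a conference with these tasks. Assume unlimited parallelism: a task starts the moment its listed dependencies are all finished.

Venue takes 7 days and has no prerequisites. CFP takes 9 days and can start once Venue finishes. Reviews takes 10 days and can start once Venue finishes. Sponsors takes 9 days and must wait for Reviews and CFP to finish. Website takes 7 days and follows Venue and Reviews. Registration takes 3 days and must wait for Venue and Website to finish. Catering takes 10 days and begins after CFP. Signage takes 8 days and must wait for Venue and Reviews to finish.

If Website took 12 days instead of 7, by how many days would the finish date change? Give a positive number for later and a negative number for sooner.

5

The binding path is Venue→Reviews→Website→Registration = 7+10+7+3 = 27; finish at 27 days.
Website lies on that path, so at 12 days the path becomes 32 days.
That remains the longest chain; total 32 days.
Change in finish: 32 − 27 = +5 days.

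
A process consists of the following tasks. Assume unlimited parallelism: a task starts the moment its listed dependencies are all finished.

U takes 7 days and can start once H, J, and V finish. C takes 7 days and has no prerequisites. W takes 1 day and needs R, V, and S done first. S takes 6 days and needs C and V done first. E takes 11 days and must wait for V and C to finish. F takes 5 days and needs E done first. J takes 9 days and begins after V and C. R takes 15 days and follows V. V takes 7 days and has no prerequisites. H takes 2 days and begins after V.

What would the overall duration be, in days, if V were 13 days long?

29

As given, the longest chain is V→R→W = 7+15+1 = 23, so the finish is 23 days.
Since V is critical, the +6 change carries straight to that chain (now 29 days).
No other chain overtakes it, so the finish is 29 days.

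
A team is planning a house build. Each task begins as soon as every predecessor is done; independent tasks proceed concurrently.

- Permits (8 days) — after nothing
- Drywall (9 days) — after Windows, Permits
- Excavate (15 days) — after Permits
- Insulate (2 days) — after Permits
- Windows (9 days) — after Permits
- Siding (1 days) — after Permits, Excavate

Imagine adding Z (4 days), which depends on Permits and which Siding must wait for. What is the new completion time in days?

26

Originally the schedule takes 26 days.
With Z inserted, Siding now waits for max(Permits, Excavate, Z).
New critical path: Permits→Windows→Drywall = 8+9+9 = 26 ⇒ 26 days.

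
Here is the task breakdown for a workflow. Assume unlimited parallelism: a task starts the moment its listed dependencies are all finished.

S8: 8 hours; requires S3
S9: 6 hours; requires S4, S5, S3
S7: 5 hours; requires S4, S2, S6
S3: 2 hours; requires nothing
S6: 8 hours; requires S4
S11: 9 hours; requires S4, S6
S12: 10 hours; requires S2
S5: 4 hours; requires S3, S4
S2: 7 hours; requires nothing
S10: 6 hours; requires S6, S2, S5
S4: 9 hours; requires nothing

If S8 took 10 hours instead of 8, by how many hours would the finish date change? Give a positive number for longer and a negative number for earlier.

As given, the longest chain is S4→S6→S11 = 9+8+9 = 26, so the finish is 26 hours.
S8 is off the critical path — its longest chain is 10 hours, giving 16 of slack.
That remains the longest chain; total 26 hours.
Change in finish: 26 − 26 = +0 hours.

0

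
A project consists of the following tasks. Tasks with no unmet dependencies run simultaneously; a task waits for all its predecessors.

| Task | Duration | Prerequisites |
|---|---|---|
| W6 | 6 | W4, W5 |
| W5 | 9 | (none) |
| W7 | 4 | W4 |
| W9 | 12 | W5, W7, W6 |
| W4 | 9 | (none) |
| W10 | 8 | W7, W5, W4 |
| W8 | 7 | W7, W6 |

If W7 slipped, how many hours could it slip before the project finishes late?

Critical path: W4→W6→W9 = 9+6+12 = 27, so the finish is 27 hours.
Longest path through W7: 25 hours (earliest finish 13, latest finish 15).
So W7 can slip 15 − 13 = 2 hours.

2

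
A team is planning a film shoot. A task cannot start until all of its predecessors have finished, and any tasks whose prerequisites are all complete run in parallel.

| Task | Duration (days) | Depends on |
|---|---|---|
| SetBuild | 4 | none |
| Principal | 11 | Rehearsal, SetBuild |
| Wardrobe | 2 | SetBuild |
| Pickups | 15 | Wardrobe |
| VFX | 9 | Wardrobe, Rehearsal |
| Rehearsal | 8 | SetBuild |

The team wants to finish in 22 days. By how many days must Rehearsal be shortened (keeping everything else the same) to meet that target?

Current finish: 23 days; target: 22.
Rehearsal is on every critical path, so each day cut from Rehearsal cuts the finish by one (this holds down to a finish of 21).
Need 23 − 22 = 1 day off Rehearsal → Rehearsal becomes 7 days, finish becomes 22.

1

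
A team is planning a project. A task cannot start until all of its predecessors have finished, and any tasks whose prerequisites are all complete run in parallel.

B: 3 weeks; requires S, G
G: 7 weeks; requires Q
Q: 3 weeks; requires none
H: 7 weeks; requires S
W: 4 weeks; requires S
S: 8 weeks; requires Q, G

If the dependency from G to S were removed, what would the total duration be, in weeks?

Before: longest chain Q→G→S→H = 3+7+8+7 = 25, finish 25.
Without G→S, S's earliest start moves from 10 to 3.
New critical path: Q→S→H = 3+8+7 = 18 ⇒ 18 weeks.

18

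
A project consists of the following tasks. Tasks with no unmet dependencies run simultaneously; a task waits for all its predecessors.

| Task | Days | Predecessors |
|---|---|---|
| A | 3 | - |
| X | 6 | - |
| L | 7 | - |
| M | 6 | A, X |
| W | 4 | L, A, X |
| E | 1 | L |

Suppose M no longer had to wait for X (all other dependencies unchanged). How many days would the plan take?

11

With the dependency in place, X→M = 6+6 = 12 sets the finish at 12 days.
Without X→M, M's earliest start moves from 6 to 3.
New critical path: L→W = 7+4 = 11 ⇒ 11 days.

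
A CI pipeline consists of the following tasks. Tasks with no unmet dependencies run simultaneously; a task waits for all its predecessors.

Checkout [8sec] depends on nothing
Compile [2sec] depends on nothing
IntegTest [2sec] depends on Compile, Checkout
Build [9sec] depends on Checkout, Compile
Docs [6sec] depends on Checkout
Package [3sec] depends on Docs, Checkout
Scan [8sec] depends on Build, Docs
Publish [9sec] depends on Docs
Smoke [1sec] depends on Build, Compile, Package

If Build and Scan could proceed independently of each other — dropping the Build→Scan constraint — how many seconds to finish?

With the dependency in place, Checkout→Build→Scan = 8+9+8 = 25 sets the finish at 25 seconds.
Without Build→Scan, Scan's earliest start moves from 17 to 14.
New critical path: Checkout→Docs→Publish = 8+6+9 = 23 ⇒ 23 seconds.

23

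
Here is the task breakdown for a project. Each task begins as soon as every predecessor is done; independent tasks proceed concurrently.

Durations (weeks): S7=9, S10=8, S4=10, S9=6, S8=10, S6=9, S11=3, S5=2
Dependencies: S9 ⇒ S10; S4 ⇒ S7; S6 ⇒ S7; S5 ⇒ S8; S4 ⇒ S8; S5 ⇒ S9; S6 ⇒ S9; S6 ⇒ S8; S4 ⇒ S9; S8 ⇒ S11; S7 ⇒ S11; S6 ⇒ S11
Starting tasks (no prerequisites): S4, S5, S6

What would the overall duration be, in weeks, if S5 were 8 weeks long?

The binding path is S4→S9→S10 = 10+6+8 = 24; finish at 24 weeks.
S5 is off the critical path — its longest chain is 16 weeks, giving 8 of slack.
That remains the longest chain; total 24 weeks.

24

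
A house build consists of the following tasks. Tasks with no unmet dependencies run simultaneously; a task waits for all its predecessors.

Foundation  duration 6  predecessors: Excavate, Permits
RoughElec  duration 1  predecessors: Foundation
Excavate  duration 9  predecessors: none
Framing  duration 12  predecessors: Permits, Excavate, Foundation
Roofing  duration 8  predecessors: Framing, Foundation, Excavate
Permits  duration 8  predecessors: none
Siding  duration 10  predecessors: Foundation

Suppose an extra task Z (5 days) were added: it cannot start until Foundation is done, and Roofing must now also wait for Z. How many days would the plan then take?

35

Originally the plan takes 35 days.
With Z inserted, Roofing now waits for max(Framing, Foundation, Excavate, Z).
New critical path: Excavate→Foundation→Framing→Roofing = 9+6+12+8 = 35 ⇒ 35 days.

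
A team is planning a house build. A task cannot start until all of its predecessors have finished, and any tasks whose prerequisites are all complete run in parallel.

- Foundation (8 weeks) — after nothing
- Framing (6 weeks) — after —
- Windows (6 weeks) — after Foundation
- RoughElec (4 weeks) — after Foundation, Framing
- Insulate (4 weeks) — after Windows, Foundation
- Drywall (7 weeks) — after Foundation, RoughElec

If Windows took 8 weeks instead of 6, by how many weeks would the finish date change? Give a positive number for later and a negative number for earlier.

Critical path before the change: Foundation→RoughElec→Drywall = 8+4+7 = 19 giving 19 weeks.
The longest path through Windows is only 18 weeks, so Windows has float 1.
Now Foundation→Windows→Insulate = 8+8+4 = 20 is longest, so the finish becomes 20 weeks.
Change in finish: 20 − 19 = +1 weeks.

1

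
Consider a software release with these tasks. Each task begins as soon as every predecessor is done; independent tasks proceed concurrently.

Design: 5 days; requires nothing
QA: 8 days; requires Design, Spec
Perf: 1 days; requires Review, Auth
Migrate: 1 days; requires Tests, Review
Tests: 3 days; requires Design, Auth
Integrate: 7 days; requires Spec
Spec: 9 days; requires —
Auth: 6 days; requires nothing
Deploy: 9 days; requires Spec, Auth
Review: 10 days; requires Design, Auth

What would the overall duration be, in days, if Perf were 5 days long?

21

Baseline: Spec→Deploy = 9+9 = 18 → 18 days.
Perf has 1 day of float (longest path through it is 17).
The binding chain switches to Auth→Review→Perf = 6+10+5 = 21; finish 21 days.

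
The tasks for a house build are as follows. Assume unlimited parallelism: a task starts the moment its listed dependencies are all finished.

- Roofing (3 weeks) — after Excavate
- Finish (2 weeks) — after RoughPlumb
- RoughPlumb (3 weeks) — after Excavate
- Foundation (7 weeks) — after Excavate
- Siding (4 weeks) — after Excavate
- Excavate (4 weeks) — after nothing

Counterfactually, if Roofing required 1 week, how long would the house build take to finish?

Actual critical path: Excavate→Foundation = 4+7 = 11 ⇒ 11 weeks.
Roofing is off the critical path — its longest chain is 7 weeks, giving 4 of slack.
That remains the longest chain; total 11 weeks.

11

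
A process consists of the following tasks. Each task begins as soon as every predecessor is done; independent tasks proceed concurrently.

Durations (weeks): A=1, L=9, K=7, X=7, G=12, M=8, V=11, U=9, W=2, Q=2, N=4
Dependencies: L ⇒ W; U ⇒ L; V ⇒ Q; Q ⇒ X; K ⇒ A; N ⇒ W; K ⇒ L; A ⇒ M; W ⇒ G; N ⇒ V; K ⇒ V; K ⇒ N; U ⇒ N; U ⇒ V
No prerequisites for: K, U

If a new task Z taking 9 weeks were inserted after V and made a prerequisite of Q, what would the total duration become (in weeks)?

42

Originally the plan takes 33 weeks.
With Z inserted, Q now waits for max(V, Z).
New critical path: U→N→V→Z→Q→X = 9+4+11+9+2+7 = 42 ⇒ 42 weeks.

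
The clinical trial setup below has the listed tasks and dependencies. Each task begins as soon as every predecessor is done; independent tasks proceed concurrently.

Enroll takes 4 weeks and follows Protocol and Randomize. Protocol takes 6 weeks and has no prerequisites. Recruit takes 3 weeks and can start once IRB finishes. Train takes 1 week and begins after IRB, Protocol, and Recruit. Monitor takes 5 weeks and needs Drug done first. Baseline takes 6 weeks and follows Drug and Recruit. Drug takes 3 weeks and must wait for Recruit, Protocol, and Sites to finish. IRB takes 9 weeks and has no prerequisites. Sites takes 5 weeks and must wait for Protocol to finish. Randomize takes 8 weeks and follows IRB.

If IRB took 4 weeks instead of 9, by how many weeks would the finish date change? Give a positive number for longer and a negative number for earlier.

-1

As given, the longest chain is IRB→Recruit→Drug→Baseline = 9+3+3+6 = 21, so the finish is 21 weeks.
IRB is on the critical path; changing it to 4 makes that path 16 weeks.
The binding chain switches to Protocol→Sites→Drug→Baseline = 6+5+3+6 = 20; finish 20 weeks.
Change in finish: 20 − 21 = -1 weeks.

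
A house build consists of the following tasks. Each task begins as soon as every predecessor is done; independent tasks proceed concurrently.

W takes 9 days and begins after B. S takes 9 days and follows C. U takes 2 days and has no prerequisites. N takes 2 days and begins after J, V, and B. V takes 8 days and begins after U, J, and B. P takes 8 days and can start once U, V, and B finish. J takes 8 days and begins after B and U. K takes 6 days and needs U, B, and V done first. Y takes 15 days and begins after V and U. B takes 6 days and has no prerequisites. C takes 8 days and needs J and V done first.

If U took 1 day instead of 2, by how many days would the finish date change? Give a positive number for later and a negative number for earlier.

Critical path before the change: B→J→V→C→S = 6+8+8+8+9 = 39 giving 39 days.
The longest path through U is only 35 days, so U has float 4.
The critical path is still B→J→V→C→S; finish is now 39 days.
Change in finish: 39 − 39 = +0 days.

0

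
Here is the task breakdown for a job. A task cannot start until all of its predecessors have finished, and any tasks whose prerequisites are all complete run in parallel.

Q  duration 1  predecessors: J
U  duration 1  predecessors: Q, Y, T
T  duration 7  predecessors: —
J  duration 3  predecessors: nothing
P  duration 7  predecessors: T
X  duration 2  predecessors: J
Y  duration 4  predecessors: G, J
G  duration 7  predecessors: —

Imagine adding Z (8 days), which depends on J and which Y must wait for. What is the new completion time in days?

16

Originally the job takes 14 days.
With Z inserted, Y now waits for max(G, J, Z).
New critical path: J→Z→Y→U = 3+8+4+1 = 16 ⇒ 16 days.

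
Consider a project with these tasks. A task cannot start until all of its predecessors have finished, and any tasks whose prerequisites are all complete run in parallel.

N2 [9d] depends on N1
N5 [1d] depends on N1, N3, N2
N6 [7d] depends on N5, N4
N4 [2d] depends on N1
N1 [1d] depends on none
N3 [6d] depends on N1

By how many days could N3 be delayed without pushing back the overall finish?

N1→N2→N5→N6 = 1+9+1+7 = 18 sets the makespan at 18 days.
Longest path through N3: 15 days (earliest finish 7, latest finish 10).
Slack of N3 = 4 − 1 = 3 days.

3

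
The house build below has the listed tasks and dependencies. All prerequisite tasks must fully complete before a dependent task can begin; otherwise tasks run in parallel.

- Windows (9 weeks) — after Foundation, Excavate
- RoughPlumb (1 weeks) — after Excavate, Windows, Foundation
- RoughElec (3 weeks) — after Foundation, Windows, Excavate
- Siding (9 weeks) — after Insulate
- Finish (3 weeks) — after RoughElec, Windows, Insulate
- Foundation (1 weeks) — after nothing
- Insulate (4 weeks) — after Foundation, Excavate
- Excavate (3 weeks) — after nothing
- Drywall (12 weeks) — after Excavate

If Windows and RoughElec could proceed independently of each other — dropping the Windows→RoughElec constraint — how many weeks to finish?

16

Before: longest chain Excavate→Windows→RoughElec→Finish = 3+9+3+3 = 18, finish 18.
Without Windows→RoughElec, RoughElec's earliest start moves from 12 to 3.
The longest chain is now Excavate→Insulate→Siding = 3+4+9 = 16, so the job takes 16 weeks.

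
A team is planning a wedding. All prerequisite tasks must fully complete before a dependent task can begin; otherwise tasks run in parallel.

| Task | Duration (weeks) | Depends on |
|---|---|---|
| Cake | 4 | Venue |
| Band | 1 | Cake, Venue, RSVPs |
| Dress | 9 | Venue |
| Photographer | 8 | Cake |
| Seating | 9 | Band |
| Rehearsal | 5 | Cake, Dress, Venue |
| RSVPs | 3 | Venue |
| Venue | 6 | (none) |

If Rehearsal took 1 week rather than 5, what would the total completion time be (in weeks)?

Baseline: Venue→Dress→Rehearsal = 6+9+5 = 20 → 20 weeks.
Rehearsal is on the critical path; changing it to 1 makes that path 16 weeks.
Now Venue→Cake→Band→Seating = 6+4+1+9 = 20 is longest, so the finish becomes 20 weeks.

20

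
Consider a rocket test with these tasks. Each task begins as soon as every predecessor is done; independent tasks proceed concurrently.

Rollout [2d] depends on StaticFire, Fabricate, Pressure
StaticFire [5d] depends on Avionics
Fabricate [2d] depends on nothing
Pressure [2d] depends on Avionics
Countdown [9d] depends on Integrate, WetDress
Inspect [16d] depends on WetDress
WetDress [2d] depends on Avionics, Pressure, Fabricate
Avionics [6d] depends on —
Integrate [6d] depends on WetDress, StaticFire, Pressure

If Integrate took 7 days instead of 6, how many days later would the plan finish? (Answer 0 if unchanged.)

The binding path is Avionics→StaticFire→Integrate→Countdown = 6+5+6+9 = 26; finish at 26 days.
Since Integrate is critical, the +1 change carries straight to that chain (now 27 days).
No other chain overtakes it, so the finish is 27 days.
Change in finish: 27 − 26 = +1 days.

1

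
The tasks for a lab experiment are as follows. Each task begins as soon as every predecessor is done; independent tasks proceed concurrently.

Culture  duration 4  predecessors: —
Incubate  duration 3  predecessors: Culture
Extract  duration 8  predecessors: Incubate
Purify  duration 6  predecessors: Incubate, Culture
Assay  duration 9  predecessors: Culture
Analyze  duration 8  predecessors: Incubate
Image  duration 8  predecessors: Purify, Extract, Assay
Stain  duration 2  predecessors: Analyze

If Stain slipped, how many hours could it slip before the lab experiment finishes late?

6

Critical path: Culture→Incubate→Extract→Image = 4+3+8+8 = 23, so the finish is 23 hours.
Stain finishes as early as 17 and must finish by 23.
Slack of Stain = 21 − 15 = 6 hours.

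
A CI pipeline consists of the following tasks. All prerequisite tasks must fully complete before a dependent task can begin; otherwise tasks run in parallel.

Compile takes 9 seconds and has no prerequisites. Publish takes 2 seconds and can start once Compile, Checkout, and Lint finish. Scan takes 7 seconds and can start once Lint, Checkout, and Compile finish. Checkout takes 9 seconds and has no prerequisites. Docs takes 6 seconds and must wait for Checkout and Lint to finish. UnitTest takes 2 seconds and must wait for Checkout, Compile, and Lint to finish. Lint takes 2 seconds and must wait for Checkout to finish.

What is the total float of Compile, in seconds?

Checkout→Lint→Scan = 9+2+7 = 18 sets the makespan at 18 seconds.
Compile finishes as early as 9 and must finish by 11.
So Compile can slip 11 − 9 = 2 seconds.

2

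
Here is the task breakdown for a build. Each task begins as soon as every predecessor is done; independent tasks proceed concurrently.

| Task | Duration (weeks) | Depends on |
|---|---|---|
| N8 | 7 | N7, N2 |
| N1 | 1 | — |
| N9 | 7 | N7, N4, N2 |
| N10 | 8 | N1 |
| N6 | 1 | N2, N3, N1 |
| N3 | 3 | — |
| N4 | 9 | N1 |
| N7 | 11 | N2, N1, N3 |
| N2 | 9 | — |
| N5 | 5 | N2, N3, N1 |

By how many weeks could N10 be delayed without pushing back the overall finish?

18

Critical path: N2→N7→N8 = 9+11+7 = 27, so the finish is 27 weeks.
The longest chain containing N10 totals 9 weeks.
So N10 can slip 27 − 9 = 18 weeks.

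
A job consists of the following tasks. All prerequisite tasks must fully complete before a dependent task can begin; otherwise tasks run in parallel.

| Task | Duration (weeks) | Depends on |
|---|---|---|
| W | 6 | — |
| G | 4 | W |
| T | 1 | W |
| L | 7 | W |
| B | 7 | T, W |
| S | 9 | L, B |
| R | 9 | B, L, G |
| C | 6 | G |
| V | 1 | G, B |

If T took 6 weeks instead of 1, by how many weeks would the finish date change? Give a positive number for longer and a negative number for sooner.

Baseline: W→T→B→S = 6+1+7+9 = 23 → 23 weeks.
T lies on that path, so at 6 weeks the path becomes 28 weeks.
The critical path is still W→T→B→S; finish is now 28 weeks.
Change in finish: 28 − 23 = +5 weeks.

5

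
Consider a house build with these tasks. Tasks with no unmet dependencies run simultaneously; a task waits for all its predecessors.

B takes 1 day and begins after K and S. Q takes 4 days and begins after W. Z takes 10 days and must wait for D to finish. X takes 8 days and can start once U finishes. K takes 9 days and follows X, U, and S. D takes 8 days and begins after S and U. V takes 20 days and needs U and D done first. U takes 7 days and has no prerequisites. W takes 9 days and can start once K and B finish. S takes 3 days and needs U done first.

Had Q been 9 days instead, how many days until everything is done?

Critical path before the change: U→X→K→B→W→Q = 7+8+9+1+9+4 = 38 giving 38 days.
Q is on the critical path; changing it to 9 makes that path 43 days.
The critical path is still U→X→K→B→W→Q; finish is now 43 days.

43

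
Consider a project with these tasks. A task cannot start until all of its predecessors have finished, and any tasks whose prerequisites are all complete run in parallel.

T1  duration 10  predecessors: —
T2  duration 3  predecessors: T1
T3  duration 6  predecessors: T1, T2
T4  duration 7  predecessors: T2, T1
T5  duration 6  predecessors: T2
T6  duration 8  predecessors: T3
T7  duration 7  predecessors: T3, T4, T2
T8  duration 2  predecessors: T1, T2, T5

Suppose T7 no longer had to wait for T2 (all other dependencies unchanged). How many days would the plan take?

With the dependency in place, T1→T2→T3→T6 = 10+3+6+8 = 27 sets the finish at 27 days.
Dropping T2→T7 doesn't change T7's earliest start (20); another predecessor still binds.
The longest chain is now T1→T2→T3→T6 = 10+3+6+8 = 27, so the plan takes 27 days.

27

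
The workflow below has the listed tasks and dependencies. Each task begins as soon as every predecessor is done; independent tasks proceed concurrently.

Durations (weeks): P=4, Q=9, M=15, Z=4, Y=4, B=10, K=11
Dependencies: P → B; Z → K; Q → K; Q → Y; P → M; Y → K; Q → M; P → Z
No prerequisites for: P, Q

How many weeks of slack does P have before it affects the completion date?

5

Critical path: Q→M = 9+15 = 24, so the finish is 24 weeks.
Longest path through P: 19 weeks (earliest finish 4, latest finish 9).
So P can slip 9 − 4 = 5 weeks.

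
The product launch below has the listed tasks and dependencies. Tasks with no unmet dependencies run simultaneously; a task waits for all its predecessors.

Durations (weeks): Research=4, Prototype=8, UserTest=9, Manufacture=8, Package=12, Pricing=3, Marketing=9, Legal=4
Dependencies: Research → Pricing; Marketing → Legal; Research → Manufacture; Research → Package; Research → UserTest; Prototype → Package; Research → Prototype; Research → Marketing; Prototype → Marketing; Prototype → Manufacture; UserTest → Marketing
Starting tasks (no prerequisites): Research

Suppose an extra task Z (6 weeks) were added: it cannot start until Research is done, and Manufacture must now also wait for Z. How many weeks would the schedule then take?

26

Originally the schedule takes 26 weeks.
With Z inserted, Manufacture now waits for max(Prototype, Research, Z).
New critical path: Research→UserTest→Marketing→Legal = 4+9+9+4 = 26 ⇒ 26 weeks.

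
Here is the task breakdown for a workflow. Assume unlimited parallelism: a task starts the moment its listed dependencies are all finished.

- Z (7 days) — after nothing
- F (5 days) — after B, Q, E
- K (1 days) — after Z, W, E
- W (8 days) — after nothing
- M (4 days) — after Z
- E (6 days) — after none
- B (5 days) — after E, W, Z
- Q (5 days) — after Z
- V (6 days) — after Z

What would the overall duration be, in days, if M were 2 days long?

18

Baseline: W→B→F = 8+5+5 = 18 → 18 days.
M is off the critical path — its longest chain is 11 days, giving 7 of slack.
That remains the longest chain; total 18 days.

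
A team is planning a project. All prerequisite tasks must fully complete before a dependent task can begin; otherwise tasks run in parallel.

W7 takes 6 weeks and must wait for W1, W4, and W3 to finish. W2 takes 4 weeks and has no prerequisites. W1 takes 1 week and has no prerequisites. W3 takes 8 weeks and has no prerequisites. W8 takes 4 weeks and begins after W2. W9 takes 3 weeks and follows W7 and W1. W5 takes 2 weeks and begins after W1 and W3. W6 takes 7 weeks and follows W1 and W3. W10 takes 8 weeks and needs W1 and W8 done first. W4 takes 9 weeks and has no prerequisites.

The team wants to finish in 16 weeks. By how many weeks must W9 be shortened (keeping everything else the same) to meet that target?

Current finish: 18 weeks; target: 16.
W9 is on every critical path, so each week cut from W9 cuts the finish by one (this holds down to a finish of 16).
Need 18 − 16 = 2 weeks off W9 → W9 becomes 1 week, finish becomes 16.

2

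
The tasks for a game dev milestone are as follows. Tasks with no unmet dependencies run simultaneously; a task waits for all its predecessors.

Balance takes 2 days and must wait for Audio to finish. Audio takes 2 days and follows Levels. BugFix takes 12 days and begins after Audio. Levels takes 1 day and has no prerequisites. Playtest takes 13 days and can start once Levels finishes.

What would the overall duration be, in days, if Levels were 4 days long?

Critical path before the change: Levels→Audio→BugFix = 1+2+12 = 15 giving 15 days.
Levels is on the critical path; changing it to 4 makes that path 18 days.
That remains the longest chain; total 18 days.

18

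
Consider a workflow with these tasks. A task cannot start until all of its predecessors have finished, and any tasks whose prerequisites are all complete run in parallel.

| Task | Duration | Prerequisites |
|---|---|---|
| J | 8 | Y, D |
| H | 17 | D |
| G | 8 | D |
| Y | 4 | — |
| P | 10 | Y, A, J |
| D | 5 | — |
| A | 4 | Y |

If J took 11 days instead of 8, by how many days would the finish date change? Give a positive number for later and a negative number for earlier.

Baseline: D→J→P = 5+8+10 = 23 → 23 days.
J lies on that path, so at 11 days the path becomes 26 days.
No other chain overtakes it, so the finish is 26 days.
Change in finish: 26 − 23 = +3 days.

3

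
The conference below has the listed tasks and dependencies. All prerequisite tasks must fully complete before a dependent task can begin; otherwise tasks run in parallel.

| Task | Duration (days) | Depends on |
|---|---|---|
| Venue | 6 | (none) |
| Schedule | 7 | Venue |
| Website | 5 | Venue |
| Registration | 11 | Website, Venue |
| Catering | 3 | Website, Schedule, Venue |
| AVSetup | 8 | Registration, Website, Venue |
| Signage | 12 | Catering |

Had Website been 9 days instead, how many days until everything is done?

Actual critical path: Venue→Website→Registration→AVSetup = 6+5+11+8 = 30 ⇒ 30 days.
Since Website is critical, the +4 change carries straight to that chain (now 34 days).
That remains the longest chain; total 34 days.

34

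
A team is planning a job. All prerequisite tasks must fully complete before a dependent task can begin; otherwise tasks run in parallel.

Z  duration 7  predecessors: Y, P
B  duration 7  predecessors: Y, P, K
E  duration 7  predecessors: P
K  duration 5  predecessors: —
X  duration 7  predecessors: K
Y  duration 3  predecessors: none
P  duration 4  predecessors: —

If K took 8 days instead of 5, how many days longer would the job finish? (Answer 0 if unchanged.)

The binding path is K→X = 5+7 = 12; finish at 12 days.
Since K is critical, the +3 change carries straight to that chain (now 15 days).
That remains the longest chain; total 15 days.
Change in finish: 15 − 12 = +3 days.

3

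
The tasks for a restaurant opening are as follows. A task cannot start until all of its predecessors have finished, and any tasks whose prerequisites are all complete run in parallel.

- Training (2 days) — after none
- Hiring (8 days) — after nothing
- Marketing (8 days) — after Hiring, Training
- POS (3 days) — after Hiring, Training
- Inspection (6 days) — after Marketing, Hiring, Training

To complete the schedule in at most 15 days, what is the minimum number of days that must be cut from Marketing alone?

7

Current finish: 22 days; target: 15.
Marketing is on every critical path, so each day cut from Marketing cuts the finish by one (this holds down to a finish of 15).
Need 22 − 15 = 7 days off Marketing → Marketing becomes 1 day, finish becomes 15.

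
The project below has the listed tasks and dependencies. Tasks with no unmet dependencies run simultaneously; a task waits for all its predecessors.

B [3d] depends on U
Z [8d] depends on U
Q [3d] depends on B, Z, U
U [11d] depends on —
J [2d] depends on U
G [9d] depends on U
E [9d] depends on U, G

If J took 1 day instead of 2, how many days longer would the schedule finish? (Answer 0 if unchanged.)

0

As given, the longest chain is U→G→E = 11+9+9 = 29, so the finish is 29 days.
J is off the critical path — its longest chain is 13 days, giving 16 of slack.
That remains the longest chain; total 29 days.
Change in finish: 29 − 29 = +0 days.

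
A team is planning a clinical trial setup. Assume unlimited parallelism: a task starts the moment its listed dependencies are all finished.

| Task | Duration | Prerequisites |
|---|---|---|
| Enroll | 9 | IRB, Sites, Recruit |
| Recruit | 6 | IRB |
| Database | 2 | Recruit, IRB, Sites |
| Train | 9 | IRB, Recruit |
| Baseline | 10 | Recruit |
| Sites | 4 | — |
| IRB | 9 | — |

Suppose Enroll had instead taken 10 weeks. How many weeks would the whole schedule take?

The binding path is IRB→Recruit→Baseline = 9+6+10 = 25; finish at 25 weeks.
Enroll has 1 week of float (longest path through it is 24).
That remains the longest chain; total 25 weeks.

25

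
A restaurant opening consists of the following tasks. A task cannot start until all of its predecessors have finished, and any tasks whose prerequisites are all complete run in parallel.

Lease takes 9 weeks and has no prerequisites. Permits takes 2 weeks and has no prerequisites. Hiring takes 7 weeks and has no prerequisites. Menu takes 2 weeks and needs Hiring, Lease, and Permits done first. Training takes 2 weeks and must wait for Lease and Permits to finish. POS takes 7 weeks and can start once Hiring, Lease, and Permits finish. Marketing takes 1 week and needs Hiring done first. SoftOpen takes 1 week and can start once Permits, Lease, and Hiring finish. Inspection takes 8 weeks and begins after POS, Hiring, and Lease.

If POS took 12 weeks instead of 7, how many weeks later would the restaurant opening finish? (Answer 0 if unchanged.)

5

As given, the longest chain is Lease→POS→Inspection = 9+7+8 = 24, so the finish is 24 weeks.
POS is on the critical path; changing it to 12 makes that path 29 weeks.
No other chain overtakes it, so the finish is 29 weeks.
Change in finish: 29 − 24 = +5 weeks.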